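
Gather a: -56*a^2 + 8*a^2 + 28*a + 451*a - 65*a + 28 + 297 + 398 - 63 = -48*a^2 + 414*a + 660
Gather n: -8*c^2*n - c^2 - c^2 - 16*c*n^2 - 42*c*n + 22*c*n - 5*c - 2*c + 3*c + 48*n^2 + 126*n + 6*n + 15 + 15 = -2*c^2 - 4*c + n^2*(48 - 16*c) + n*(-8*c^2 - 20*c + 132) + 30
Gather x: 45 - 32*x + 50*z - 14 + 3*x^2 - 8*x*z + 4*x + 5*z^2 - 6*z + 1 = 3*x^2 + x*(-8*z - 28) + 5*z^2 + 44*z + 32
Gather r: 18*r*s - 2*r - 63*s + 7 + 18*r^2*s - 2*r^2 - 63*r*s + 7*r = r^2*(18*s - 2) + r*(5 - 45*s) - 63*s + 7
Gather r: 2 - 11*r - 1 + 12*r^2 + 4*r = 12*r^2 - 7*r + 1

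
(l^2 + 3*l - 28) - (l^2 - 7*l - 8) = 10*l - 20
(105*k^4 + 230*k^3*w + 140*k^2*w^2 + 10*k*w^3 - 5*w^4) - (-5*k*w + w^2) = 105*k^4 + 230*k^3*w + 140*k^2*w^2 + 10*k*w^3 + 5*k*w - 5*w^4 - w^2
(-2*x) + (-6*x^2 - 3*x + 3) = -6*x^2 - 5*x + 3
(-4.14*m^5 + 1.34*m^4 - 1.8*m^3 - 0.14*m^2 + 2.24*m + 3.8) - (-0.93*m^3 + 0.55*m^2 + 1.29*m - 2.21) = -4.14*m^5 + 1.34*m^4 - 0.87*m^3 - 0.69*m^2 + 0.95*m + 6.01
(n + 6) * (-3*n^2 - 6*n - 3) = -3*n^3 - 24*n^2 - 39*n - 18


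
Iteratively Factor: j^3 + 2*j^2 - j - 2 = (j - 1)*(j^2 + 3*j + 2) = (j - 1)*(j + 2)*(j + 1)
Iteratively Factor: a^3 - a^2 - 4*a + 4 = (a + 2)*(a^2 - 3*a + 2) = (a - 2)*(a + 2)*(a - 1)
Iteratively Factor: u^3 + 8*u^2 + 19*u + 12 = (u + 4)*(u^2 + 4*u + 3) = (u + 3)*(u + 4)*(u + 1)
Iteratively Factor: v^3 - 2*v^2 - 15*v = (v - 5)*(v^2 + 3*v) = (v - 5)*(v + 3)*(v)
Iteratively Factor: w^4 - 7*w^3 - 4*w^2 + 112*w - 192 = (w - 3)*(w^3 - 4*w^2 - 16*w + 64) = (w - 3)*(w + 4)*(w^2 - 8*w + 16) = (w - 4)*(w - 3)*(w + 4)*(w - 4)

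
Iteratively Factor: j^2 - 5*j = (j)*(j - 5)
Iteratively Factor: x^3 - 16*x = (x + 4)*(x^2 - 4*x) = x*(x + 4)*(x - 4)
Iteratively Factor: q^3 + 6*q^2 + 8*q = (q)*(q^2 + 6*q + 8) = q*(q + 4)*(q + 2)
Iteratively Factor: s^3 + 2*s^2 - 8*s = (s + 4)*(s^2 - 2*s) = (s - 2)*(s + 4)*(s)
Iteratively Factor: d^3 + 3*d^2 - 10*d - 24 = (d - 3)*(d^2 + 6*d + 8) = (d - 3)*(d + 2)*(d + 4)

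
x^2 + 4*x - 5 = (x - 1)*(x + 5)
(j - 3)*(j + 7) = j^2 + 4*j - 21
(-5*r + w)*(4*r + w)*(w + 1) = -20*r^2*w - 20*r^2 - r*w^2 - r*w + w^3 + w^2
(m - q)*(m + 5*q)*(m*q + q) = m^3*q + 4*m^2*q^2 + m^2*q - 5*m*q^3 + 4*m*q^2 - 5*q^3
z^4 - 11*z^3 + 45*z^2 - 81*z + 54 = (z - 3)^3*(z - 2)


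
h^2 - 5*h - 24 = (h - 8)*(h + 3)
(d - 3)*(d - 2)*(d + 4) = d^3 - d^2 - 14*d + 24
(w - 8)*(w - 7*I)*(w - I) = w^3 - 8*w^2 - 8*I*w^2 - 7*w + 64*I*w + 56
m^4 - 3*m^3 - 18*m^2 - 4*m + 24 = (m - 6)*(m - 1)*(m + 2)^2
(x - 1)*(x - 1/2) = x^2 - 3*x/2 + 1/2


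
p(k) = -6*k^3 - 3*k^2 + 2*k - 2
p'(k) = -18*k^2 - 6*k + 2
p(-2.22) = 44.42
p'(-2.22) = -73.39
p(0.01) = -1.98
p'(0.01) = 1.94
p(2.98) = -181.46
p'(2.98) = -175.73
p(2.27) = -83.10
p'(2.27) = -104.37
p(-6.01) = 1180.11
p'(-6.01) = -612.10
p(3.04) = -192.21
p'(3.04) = -182.59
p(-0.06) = -2.13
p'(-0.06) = 2.30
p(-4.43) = 451.90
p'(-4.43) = -324.67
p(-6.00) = 1174.00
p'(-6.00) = -610.00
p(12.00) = -10778.00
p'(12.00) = -2662.00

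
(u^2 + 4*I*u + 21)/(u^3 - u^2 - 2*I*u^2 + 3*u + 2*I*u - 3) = (u + 7*I)/(u^2 + u*(-1 + I) - I)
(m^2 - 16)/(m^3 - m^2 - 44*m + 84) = (m^2 - 16)/(m^3 - m^2 - 44*m + 84)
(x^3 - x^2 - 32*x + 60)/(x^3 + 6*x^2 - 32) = (x^2 + x - 30)/(x^2 + 8*x + 16)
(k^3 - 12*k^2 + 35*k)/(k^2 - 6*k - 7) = k*(k - 5)/(k + 1)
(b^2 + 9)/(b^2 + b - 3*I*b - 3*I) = (b + 3*I)/(b + 1)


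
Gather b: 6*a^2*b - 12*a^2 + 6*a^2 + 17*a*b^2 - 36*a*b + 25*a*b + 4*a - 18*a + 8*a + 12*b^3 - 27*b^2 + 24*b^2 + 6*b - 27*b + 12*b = -6*a^2 - 6*a + 12*b^3 + b^2*(17*a - 3) + b*(6*a^2 - 11*a - 9)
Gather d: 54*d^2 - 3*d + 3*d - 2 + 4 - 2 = 54*d^2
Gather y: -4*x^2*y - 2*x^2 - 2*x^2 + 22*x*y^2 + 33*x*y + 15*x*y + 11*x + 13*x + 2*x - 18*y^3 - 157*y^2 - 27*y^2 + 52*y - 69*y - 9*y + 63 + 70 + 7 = -4*x^2 + 26*x - 18*y^3 + y^2*(22*x - 184) + y*(-4*x^2 + 48*x - 26) + 140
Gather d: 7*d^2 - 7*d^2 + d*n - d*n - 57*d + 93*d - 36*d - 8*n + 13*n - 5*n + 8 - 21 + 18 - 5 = 0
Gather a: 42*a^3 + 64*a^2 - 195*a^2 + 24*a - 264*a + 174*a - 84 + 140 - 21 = 42*a^3 - 131*a^2 - 66*a + 35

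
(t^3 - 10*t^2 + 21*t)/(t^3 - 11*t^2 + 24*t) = (t - 7)/(t - 8)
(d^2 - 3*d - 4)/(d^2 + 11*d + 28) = (d^2 - 3*d - 4)/(d^2 + 11*d + 28)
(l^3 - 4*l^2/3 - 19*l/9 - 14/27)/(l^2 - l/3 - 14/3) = (l^2 + l + 2/9)/(l + 2)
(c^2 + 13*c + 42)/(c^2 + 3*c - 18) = (c + 7)/(c - 3)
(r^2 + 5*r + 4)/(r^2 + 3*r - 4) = (r + 1)/(r - 1)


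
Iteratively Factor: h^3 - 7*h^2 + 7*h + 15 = (h - 3)*(h^2 - 4*h - 5) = (h - 3)*(h + 1)*(h - 5)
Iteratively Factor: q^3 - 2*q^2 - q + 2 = (q - 1)*(q^2 - q - 2) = (q - 2)*(q - 1)*(q + 1)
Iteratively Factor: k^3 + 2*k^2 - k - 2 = (k + 2)*(k^2 - 1) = (k - 1)*(k + 2)*(k + 1)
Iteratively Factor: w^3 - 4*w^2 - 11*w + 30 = (w - 5)*(w^2 + w - 6) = (w - 5)*(w + 3)*(w - 2)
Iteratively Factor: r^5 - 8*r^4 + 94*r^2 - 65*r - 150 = (r - 5)*(r^4 - 3*r^3 - 15*r^2 + 19*r + 30) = (r - 5)*(r - 2)*(r^3 - r^2 - 17*r - 15) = (r - 5)*(r - 2)*(r + 1)*(r^2 - 2*r - 15) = (r - 5)*(r - 2)*(r + 1)*(r + 3)*(r - 5)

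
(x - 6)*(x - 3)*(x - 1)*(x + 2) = x^4 - 8*x^3 + 7*x^2 + 36*x - 36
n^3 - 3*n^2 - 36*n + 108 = (n - 6)*(n - 3)*(n + 6)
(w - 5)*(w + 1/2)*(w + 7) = w^3 + 5*w^2/2 - 34*w - 35/2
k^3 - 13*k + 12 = (k - 3)*(k - 1)*(k + 4)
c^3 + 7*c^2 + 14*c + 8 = (c + 1)*(c + 2)*(c + 4)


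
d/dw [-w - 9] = -1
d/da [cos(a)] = -sin(a)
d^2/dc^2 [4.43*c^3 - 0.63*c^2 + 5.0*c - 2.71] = 26.58*c - 1.26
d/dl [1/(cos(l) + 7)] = sin(l)/(cos(l) + 7)^2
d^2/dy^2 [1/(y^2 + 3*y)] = 2*(-y*(y + 3) + (2*y + 3)^2)/(y^3*(y + 3)^3)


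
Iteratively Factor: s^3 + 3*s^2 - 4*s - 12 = (s + 2)*(s^2 + s - 6) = (s + 2)*(s + 3)*(s - 2)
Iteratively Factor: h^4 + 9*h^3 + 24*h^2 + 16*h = (h + 4)*(h^3 + 5*h^2 + 4*h) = (h + 4)^2*(h^2 + h) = h*(h + 4)^2*(h + 1)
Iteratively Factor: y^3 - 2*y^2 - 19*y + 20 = (y - 5)*(y^2 + 3*y - 4) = (y - 5)*(y + 4)*(y - 1)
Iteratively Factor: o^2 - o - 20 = (o + 4)*(o - 5)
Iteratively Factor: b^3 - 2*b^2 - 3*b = (b)*(b^2 - 2*b - 3) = b*(b - 3)*(b + 1)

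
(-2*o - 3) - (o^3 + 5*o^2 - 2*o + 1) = -o^3 - 5*o^2 - 4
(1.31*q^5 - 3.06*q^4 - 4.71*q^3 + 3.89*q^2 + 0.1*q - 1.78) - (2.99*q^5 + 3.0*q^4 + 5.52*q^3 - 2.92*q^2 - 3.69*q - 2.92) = -1.68*q^5 - 6.06*q^4 - 10.23*q^3 + 6.81*q^2 + 3.79*q + 1.14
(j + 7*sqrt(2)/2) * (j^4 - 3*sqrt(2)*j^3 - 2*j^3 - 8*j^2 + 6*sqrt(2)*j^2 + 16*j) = j^5 - 2*j^4 + sqrt(2)*j^4/2 - 29*j^3 - sqrt(2)*j^3 - 28*sqrt(2)*j^2 + 58*j^2 + 56*sqrt(2)*j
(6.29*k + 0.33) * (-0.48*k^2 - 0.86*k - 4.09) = -3.0192*k^3 - 5.5678*k^2 - 26.0099*k - 1.3497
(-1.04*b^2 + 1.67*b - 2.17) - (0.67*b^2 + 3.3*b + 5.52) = -1.71*b^2 - 1.63*b - 7.69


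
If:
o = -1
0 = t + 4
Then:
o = -1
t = -4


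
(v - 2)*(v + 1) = v^2 - v - 2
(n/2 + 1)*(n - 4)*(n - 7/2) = n^3/2 - 11*n^2/4 - n/2 + 14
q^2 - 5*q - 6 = (q - 6)*(q + 1)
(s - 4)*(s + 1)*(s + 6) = s^3 + 3*s^2 - 22*s - 24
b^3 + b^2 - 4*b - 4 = (b - 2)*(b + 1)*(b + 2)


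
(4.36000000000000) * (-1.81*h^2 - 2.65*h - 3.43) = -7.8916*h^2 - 11.554*h - 14.9548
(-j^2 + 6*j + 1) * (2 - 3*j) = 3*j^3 - 20*j^2 + 9*j + 2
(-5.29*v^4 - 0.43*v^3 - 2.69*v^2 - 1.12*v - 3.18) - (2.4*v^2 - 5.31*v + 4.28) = -5.29*v^4 - 0.43*v^3 - 5.09*v^2 + 4.19*v - 7.46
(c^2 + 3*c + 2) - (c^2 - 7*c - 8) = 10*c + 10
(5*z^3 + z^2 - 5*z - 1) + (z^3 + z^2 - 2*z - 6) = 6*z^3 + 2*z^2 - 7*z - 7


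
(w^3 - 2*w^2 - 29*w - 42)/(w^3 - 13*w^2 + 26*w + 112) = (w + 3)/(w - 8)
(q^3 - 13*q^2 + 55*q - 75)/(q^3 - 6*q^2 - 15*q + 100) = (q - 3)/(q + 4)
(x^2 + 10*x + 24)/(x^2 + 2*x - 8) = (x + 6)/(x - 2)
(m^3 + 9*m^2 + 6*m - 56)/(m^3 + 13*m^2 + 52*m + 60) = (m^3 + 9*m^2 + 6*m - 56)/(m^3 + 13*m^2 + 52*m + 60)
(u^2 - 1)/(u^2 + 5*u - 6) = (u + 1)/(u + 6)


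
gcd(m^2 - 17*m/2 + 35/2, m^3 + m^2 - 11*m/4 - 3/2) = 1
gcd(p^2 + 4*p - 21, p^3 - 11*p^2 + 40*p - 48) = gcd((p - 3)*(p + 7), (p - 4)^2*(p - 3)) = p - 3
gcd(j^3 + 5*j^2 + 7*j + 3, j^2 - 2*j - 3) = j + 1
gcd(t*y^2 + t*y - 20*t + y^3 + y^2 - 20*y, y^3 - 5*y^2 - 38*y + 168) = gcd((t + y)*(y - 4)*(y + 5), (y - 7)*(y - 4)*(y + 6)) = y - 4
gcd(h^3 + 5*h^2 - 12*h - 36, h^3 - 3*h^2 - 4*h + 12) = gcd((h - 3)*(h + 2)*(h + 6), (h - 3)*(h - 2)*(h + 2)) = h^2 - h - 6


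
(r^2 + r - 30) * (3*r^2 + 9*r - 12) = 3*r^4 + 12*r^3 - 93*r^2 - 282*r + 360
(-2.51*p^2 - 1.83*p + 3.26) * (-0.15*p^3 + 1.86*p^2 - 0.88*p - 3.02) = 0.3765*p^5 - 4.3941*p^4 - 1.684*p^3 + 15.2542*p^2 + 2.6578*p - 9.8452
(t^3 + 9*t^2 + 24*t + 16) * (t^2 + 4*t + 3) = t^5 + 13*t^4 + 63*t^3 + 139*t^2 + 136*t + 48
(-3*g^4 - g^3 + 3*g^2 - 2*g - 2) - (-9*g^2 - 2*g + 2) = -3*g^4 - g^3 + 12*g^2 - 4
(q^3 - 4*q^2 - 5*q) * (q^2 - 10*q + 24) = q^5 - 14*q^4 + 59*q^3 - 46*q^2 - 120*q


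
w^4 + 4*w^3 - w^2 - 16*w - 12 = (w - 2)*(w + 1)*(w + 2)*(w + 3)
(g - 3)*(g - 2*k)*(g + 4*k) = g^3 + 2*g^2*k - 3*g^2 - 8*g*k^2 - 6*g*k + 24*k^2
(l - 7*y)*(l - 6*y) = l^2 - 13*l*y + 42*y^2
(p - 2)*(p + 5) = p^2 + 3*p - 10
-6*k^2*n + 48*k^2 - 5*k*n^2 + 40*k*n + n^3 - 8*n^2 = (-6*k + n)*(k + n)*(n - 8)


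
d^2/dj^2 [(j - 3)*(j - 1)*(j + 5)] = 6*j + 2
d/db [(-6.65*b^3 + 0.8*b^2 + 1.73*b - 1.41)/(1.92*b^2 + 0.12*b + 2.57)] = (-12.768*b^4 - 1.596*b^3 - 54.4971*b^2 + 9.5264*b + 4.6153)/(3.6864*b^4 + 0.4608*b^3 + 9.8832*b^2 + 0.6168*b + 6.6049)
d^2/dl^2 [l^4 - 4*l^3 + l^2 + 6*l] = 12*l^2 - 24*l + 2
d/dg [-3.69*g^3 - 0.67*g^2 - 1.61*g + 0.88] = -11.07*g^2 - 1.34*g - 1.61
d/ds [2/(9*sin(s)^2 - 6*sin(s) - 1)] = 12*(1 - 3*sin(s))*cos(s)/(-9*sin(s)^2 + 6*sin(s) + 1)^2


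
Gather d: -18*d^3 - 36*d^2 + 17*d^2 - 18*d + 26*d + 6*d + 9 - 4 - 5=-18*d^3 - 19*d^2 + 14*d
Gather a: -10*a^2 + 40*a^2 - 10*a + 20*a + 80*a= 30*a^2 + 90*a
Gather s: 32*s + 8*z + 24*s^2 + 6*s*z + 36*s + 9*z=24*s^2 + s*(6*z + 68) + 17*z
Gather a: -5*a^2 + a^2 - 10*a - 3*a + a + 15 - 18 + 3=-4*a^2 - 12*a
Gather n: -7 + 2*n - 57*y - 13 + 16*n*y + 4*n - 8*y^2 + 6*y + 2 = n*(16*y + 6) - 8*y^2 - 51*y - 18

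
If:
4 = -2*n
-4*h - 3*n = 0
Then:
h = 3/2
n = -2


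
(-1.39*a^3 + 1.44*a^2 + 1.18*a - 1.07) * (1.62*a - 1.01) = -2.2518*a^4 + 3.7367*a^3 + 0.4572*a^2 - 2.9252*a + 1.0807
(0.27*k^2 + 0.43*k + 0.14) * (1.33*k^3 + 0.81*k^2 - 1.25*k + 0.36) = 0.3591*k^5 + 0.7906*k^4 + 0.197*k^3 - 0.3269*k^2 - 0.0202*k + 0.0504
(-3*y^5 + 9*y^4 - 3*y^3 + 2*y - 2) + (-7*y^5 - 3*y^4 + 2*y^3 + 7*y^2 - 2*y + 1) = -10*y^5 + 6*y^4 - y^3 + 7*y^2 - 1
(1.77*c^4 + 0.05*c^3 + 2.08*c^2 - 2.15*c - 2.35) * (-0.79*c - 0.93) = -1.3983*c^5 - 1.6856*c^4 - 1.6897*c^3 - 0.2359*c^2 + 3.856*c + 2.1855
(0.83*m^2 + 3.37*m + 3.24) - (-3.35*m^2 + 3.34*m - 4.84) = 4.18*m^2 + 0.0300000000000002*m + 8.08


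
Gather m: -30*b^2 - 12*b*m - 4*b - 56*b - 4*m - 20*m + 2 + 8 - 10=-30*b^2 - 60*b + m*(-12*b - 24)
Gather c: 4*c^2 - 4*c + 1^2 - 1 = 4*c^2 - 4*c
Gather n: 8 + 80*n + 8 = 80*n + 16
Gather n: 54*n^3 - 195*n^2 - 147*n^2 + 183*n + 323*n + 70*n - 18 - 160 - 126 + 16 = 54*n^3 - 342*n^2 + 576*n - 288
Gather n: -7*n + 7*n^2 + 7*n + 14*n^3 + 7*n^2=14*n^3 + 14*n^2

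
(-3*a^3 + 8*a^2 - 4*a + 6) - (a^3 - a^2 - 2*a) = -4*a^3 + 9*a^2 - 2*a + 6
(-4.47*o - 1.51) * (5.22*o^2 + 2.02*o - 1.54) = -23.3334*o^3 - 16.9116*o^2 + 3.8336*o + 2.3254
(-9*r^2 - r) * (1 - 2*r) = 18*r^3 - 7*r^2 - r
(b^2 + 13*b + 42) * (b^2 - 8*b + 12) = b^4 + 5*b^3 - 50*b^2 - 180*b + 504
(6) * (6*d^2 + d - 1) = 36*d^2 + 6*d - 6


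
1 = 1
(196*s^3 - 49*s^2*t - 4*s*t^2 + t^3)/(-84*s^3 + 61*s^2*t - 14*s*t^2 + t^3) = (-7*s - t)/(3*s - t)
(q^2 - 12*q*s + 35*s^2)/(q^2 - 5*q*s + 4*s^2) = (q^2 - 12*q*s + 35*s^2)/(q^2 - 5*q*s + 4*s^2)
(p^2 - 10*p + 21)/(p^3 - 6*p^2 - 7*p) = (p - 3)/(p*(p + 1))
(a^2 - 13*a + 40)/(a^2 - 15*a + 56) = (a - 5)/(a - 7)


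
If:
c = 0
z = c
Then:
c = 0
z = 0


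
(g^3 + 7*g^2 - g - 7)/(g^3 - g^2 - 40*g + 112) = (g^2 - 1)/(g^2 - 8*g + 16)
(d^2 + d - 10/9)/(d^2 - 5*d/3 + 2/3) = (d + 5/3)/(d - 1)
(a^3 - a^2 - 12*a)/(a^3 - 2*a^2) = (a^2 - a - 12)/(a*(a - 2))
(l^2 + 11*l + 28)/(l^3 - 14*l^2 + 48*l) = (l^2 + 11*l + 28)/(l*(l^2 - 14*l + 48))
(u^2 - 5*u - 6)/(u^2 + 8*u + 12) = (u^2 - 5*u - 6)/(u^2 + 8*u + 12)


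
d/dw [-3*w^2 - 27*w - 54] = -6*w - 27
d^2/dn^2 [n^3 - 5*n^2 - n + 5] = 6*n - 10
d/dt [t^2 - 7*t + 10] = 2*t - 7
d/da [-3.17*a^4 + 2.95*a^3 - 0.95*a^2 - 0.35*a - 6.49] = -12.68*a^3 + 8.85*a^2 - 1.9*a - 0.35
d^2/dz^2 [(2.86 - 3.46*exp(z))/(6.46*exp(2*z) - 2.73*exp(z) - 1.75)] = (-144.391336*exp(4*z) + 416.389636*exp(3*z) - 386.006964*exp(2*z) + 167.174644*exp(z) - 24.2599)*exp(z)/(269.586136*exp(6*z) - 341.781804*exp(5*z) - 74.653698*exp(4*z) + 164.829483*exp(3*z) + 20.223525*exp(2*z) - 25.081875*exp(z) - 5.359375)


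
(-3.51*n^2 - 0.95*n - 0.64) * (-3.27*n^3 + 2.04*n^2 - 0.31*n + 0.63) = 11.4777*n^5 - 4.0539*n^4 + 1.2429*n^3 - 3.2224*n^2 - 0.4001*n - 0.4032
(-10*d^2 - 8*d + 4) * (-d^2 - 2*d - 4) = 10*d^4 + 28*d^3 + 52*d^2 + 24*d - 16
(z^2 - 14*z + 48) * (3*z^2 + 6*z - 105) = 3*z^4 - 36*z^3 - 45*z^2 + 1758*z - 5040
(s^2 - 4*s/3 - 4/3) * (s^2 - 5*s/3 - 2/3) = s^4 - 3*s^3 + 2*s^2/9 + 28*s/9 + 8/9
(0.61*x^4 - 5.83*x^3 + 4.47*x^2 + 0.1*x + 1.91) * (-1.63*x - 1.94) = -0.9943*x^5 + 8.3195*x^4 + 4.0241*x^3 - 8.8348*x^2 - 3.3073*x - 3.7054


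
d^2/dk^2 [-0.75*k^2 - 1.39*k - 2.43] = -1.50000000000000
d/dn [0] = 0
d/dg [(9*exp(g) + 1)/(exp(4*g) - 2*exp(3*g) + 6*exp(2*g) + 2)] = (-2*(9*exp(g) + 1)*(2*exp(2*g) - 3*exp(g) + 6)*exp(g) + 9*exp(4*g) - 18*exp(3*g) + 54*exp(2*g) + 18)*exp(g)/(exp(4*g) - 2*exp(3*g) + 6*exp(2*g) + 2)^2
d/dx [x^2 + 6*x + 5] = 2*x + 6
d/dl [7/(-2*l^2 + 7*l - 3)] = 7*(4*l - 7)/(2*l^2 - 7*l + 3)^2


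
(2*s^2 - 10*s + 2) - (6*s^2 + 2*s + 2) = -4*s^2 - 12*s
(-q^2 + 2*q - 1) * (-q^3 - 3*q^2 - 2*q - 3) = q^5 + q^4 - 3*q^3 + 2*q^2 - 4*q + 3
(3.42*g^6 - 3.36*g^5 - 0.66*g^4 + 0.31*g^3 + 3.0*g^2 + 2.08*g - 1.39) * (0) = 0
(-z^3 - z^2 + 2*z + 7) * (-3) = 3*z^3 + 3*z^2 - 6*z - 21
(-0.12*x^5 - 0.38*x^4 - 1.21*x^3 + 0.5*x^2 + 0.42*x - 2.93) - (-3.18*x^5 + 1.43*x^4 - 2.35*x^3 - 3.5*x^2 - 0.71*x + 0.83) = 3.06*x^5 - 1.81*x^4 + 1.14*x^3 + 4.0*x^2 + 1.13*x - 3.76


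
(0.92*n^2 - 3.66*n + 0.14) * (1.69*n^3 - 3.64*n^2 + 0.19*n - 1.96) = 1.5548*n^5 - 9.5342*n^4 + 13.7338*n^3 - 3.0082*n^2 + 7.2002*n - 0.2744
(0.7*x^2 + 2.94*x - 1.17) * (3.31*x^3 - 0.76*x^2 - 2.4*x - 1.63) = 2.317*x^5 + 9.1994*x^4 - 7.7871*x^3 - 7.3078*x^2 - 1.9842*x + 1.9071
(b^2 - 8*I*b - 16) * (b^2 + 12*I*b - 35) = b^4 + 4*I*b^3 + 45*b^2 + 88*I*b + 560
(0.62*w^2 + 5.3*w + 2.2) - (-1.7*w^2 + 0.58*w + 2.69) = 2.32*w^2 + 4.72*w - 0.49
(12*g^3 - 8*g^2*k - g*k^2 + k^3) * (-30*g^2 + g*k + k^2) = -360*g^5 + 252*g^4*k + 34*g^3*k^2 - 39*g^2*k^3 + k^5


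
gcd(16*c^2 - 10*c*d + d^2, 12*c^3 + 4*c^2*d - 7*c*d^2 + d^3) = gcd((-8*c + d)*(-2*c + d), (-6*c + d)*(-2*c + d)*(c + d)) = 2*c - d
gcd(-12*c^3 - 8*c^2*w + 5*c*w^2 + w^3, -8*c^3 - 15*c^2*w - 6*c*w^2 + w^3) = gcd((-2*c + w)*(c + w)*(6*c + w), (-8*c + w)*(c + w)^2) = c + w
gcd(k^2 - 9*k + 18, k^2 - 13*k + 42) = k - 6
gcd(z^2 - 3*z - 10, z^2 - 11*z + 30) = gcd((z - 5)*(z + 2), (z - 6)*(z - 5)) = z - 5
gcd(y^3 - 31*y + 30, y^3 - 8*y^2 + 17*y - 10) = y^2 - 6*y + 5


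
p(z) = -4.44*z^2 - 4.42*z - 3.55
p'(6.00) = -57.70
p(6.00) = -189.91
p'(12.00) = -110.98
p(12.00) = -695.95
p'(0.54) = -9.22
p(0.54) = -7.23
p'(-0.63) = 1.17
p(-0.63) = -2.53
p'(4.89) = -47.84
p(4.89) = -131.33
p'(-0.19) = -2.73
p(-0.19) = -2.87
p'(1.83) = -20.67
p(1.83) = -26.51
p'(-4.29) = 33.68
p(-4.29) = -66.30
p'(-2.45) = 17.34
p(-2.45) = -19.37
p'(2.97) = -30.79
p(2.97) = -55.84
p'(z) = -8.88*z - 4.42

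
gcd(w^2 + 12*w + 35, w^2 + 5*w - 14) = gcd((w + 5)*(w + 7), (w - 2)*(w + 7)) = w + 7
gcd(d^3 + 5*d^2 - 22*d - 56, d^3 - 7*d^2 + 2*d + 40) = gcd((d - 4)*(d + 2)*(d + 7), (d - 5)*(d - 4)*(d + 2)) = d^2 - 2*d - 8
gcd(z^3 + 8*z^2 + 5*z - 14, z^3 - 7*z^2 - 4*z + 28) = z + 2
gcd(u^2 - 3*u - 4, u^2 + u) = u + 1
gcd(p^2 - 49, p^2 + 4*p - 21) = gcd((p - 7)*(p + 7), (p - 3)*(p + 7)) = p + 7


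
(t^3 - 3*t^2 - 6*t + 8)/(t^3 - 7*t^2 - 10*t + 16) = (t - 4)/(t - 8)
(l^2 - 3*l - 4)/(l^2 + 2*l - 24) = (l + 1)/(l + 6)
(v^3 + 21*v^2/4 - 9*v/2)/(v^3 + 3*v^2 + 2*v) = (4*v^2 + 21*v - 18)/(4*(v^2 + 3*v + 2))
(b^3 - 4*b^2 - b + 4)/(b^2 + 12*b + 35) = (b^3 - 4*b^2 - b + 4)/(b^2 + 12*b + 35)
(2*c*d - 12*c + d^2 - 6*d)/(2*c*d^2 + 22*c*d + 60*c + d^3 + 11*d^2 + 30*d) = (d - 6)/(d^2 + 11*d + 30)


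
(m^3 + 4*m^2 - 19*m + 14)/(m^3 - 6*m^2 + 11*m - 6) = (m + 7)/(m - 3)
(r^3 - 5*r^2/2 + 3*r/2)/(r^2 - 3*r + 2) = r*(2*r - 3)/(2*(r - 2))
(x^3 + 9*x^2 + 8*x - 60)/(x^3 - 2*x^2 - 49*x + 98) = (x^2 + 11*x + 30)/(x^2 - 49)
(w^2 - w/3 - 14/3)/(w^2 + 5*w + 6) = (w - 7/3)/(w + 3)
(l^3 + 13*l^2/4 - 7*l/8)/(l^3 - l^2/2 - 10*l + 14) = l*(4*l - 1)/(4*(l^2 - 4*l + 4))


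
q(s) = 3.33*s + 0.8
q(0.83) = 3.56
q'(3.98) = 3.33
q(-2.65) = -8.02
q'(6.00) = 3.33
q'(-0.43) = 3.33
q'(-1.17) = 3.33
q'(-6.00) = 3.33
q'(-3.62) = 3.33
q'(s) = 3.33000000000000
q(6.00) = 20.78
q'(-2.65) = 3.33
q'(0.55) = 3.33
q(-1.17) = -3.10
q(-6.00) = -19.18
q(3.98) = 14.05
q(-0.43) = -0.63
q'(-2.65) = 3.33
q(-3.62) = -11.25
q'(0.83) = 3.33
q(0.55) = 2.63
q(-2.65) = -8.02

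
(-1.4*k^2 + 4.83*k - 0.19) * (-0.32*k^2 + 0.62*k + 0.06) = 0.448*k^4 - 2.4136*k^3 + 2.9714*k^2 + 0.172*k - 0.0114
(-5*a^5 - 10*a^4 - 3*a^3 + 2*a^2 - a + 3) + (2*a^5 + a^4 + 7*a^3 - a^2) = -3*a^5 - 9*a^4 + 4*a^3 + a^2 - a + 3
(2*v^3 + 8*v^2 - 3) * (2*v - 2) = 4*v^4 + 12*v^3 - 16*v^2 - 6*v + 6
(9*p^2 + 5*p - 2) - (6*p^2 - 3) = 3*p^2 + 5*p + 1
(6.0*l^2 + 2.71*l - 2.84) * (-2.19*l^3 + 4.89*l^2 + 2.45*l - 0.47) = -13.14*l^5 + 23.4051*l^4 + 34.1715*l^3 - 10.0681*l^2 - 8.2317*l + 1.3348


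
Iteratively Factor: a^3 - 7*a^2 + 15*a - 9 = (a - 3)*(a^2 - 4*a + 3) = (a - 3)^2*(a - 1)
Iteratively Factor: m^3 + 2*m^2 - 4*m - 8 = (m + 2)*(m^2 - 4) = (m + 2)^2*(m - 2)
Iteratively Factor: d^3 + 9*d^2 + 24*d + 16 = (d + 4)*(d^2 + 5*d + 4) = (d + 1)*(d + 4)*(d + 4)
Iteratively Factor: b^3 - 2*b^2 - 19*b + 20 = (b - 1)*(b^2 - b - 20) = (b - 5)*(b - 1)*(b + 4)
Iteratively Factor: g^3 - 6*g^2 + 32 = (g - 4)*(g^2 - 2*g - 8) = (g - 4)*(g + 2)*(g - 4)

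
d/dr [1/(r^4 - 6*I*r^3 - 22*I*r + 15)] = 2*(-2*r^3 + 9*I*r^2 + 11*I)/(r^4 - 6*I*r^3 - 22*I*r + 15)^2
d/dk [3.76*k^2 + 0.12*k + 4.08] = 7.52*k + 0.12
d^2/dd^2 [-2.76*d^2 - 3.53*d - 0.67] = -5.52000000000000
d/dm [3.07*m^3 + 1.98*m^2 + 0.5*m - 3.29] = 9.21*m^2 + 3.96*m + 0.5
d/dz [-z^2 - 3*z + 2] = -2*z - 3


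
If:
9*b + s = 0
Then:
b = -s/9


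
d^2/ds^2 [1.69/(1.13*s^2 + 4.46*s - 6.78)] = (-4.315922*s^2 - 17.034524*s + 1.69*(2.26*s + 4.46)*(4.52*s + 8.92) + 25.895532)/(1.13*s^2 + 4.46*s - 6.78)^3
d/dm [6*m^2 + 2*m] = 12*m + 2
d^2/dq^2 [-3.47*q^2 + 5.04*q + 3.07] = -6.94000000000000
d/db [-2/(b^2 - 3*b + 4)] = 2*(2*b - 3)/(b^2 - 3*b + 4)^2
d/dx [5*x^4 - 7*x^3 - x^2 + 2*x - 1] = 20*x^3 - 21*x^2 - 2*x + 2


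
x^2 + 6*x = x*(x + 6)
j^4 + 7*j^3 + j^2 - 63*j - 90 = (j - 3)*(j + 2)*(j + 3)*(j + 5)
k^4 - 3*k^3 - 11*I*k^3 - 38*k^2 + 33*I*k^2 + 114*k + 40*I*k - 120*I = (k - 3)*(k - 5*I)*(k - 4*I)*(k - 2*I)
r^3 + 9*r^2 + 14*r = r*(r + 2)*(r + 7)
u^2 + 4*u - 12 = (u - 2)*(u + 6)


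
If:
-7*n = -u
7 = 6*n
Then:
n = 7/6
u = 49/6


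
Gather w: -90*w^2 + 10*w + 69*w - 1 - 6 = -90*w^2 + 79*w - 7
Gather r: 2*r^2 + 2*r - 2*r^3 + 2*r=-2*r^3 + 2*r^2 + 4*r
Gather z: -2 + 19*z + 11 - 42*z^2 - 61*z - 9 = -42*z^2 - 42*z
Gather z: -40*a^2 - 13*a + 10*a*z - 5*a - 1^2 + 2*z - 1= -40*a^2 - 18*a + z*(10*a + 2) - 2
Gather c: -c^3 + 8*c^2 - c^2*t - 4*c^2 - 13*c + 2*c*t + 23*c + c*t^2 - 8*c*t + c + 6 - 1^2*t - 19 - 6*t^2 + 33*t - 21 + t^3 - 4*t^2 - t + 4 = -c^3 + c^2*(4 - t) + c*(t^2 - 6*t + 11) + t^3 - 10*t^2 + 31*t - 30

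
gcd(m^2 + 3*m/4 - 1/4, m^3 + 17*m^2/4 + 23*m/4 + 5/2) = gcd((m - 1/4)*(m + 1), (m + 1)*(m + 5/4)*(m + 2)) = m + 1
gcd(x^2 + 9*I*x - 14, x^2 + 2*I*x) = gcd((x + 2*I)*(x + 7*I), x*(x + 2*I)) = x + 2*I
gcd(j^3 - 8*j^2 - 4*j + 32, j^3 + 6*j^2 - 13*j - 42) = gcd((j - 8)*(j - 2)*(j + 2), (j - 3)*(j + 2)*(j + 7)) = j + 2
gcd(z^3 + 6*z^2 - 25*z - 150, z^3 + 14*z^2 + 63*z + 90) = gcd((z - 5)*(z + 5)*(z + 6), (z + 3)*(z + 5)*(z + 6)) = z^2 + 11*z + 30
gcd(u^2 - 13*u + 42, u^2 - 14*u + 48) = u - 6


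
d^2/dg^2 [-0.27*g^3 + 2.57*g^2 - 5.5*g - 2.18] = 5.14 - 1.62*g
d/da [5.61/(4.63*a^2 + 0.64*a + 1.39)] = (-51.9486*a - 3.5904)/(4.63*a^2 + 0.64*a + 1.39)^2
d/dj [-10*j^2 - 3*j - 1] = -20*j - 3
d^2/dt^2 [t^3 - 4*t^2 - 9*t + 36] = 6*t - 8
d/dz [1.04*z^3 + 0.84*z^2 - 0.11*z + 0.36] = 3.12*z^2 + 1.68*z - 0.11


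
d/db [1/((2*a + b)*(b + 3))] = -(2*a + 2*b + 3)/((2*a + b)^2*(b + 3)^2)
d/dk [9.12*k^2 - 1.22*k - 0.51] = 18.24*k - 1.22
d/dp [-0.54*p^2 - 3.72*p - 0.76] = -1.08*p - 3.72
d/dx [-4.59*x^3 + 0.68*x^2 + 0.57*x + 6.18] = -13.77*x^2 + 1.36*x + 0.57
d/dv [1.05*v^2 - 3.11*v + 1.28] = 2.1*v - 3.11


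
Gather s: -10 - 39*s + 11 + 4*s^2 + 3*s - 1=4*s^2 - 36*s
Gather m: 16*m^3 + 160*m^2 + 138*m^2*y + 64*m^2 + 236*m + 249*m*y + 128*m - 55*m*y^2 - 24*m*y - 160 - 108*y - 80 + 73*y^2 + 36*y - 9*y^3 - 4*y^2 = 16*m^3 + m^2*(138*y + 224) + m*(-55*y^2 + 225*y + 364) - 9*y^3 + 69*y^2 - 72*y - 240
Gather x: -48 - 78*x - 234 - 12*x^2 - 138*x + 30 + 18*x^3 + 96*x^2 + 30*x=18*x^3 + 84*x^2 - 186*x - 252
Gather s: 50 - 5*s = 50 - 5*s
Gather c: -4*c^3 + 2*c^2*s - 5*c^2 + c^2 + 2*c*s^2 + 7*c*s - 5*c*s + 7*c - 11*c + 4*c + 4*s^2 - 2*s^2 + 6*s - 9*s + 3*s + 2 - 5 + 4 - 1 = -4*c^3 + c^2*(2*s - 4) + c*(2*s^2 + 2*s) + 2*s^2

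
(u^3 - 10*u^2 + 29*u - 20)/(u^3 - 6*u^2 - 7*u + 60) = (u - 1)/(u + 3)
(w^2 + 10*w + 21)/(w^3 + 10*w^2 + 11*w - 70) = (w + 3)/(w^2 + 3*w - 10)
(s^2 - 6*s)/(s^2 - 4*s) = (s - 6)/(s - 4)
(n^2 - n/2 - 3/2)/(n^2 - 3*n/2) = (n + 1)/n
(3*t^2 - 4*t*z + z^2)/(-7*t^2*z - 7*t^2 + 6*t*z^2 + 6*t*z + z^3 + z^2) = (-3*t + z)/(7*t*z + 7*t + z^2 + z)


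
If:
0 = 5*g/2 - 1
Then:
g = 2/5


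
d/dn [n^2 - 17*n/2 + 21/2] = 2*n - 17/2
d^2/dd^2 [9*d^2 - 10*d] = 18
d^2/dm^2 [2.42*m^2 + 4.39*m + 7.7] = 4.84000000000000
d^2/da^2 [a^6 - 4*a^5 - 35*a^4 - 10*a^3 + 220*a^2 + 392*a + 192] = 30*a^4 - 80*a^3 - 420*a^2 - 60*a + 440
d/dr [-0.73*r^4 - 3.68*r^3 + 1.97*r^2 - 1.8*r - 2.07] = -2.92*r^3 - 11.04*r^2 + 3.94*r - 1.8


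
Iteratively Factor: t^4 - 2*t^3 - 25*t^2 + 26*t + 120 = (t + 4)*(t^3 - 6*t^2 - t + 30) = (t - 5)*(t + 4)*(t^2 - t - 6) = (t - 5)*(t - 3)*(t + 4)*(t + 2)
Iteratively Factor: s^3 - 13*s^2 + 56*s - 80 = (s - 5)*(s^2 - 8*s + 16) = (s - 5)*(s - 4)*(s - 4)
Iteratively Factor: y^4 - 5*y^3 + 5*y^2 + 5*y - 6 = (y - 3)*(y^3 - 2*y^2 - y + 2) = (y - 3)*(y - 2)*(y^2 - 1) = (y - 3)*(y - 2)*(y - 1)*(y + 1)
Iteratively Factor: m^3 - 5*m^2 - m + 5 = (m - 1)*(m^2 - 4*m - 5) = (m - 1)*(m + 1)*(m - 5)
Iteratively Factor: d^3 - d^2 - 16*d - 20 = (d + 2)*(d^2 - 3*d - 10) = (d - 5)*(d + 2)*(d + 2)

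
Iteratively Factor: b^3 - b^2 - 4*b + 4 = (b - 1)*(b^2 - 4) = (b - 1)*(b + 2)*(b - 2)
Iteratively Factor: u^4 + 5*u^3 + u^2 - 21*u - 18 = (u + 3)*(u^3 + 2*u^2 - 5*u - 6) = (u + 1)*(u + 3)*(u^2 + u - 6) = (u + 1)*(u + 3)^2*(u - 2)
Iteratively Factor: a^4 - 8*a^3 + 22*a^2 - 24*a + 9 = (a - 1)*(a^3 - 7*a^2 + 15*a - 9) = (a - 1)^2*(a^2 - 6*a + 9) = (a - 3)*(a - 1)^2*(a - 3)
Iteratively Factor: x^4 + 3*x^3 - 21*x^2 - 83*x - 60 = (x + 3)*(x^3 - 21*x - 20) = (x - 5)*(x + 3)*(x^2 + 5*x + 4) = (x - 5)*(x + 1)*(x + 3)*(x + 4)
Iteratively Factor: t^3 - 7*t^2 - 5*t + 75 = (t - 5)*(t^2 - 2*t - 15) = (t - 5)*(t + 3)*(t - 5)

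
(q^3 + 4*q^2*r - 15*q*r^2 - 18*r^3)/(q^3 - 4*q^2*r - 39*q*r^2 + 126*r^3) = (q + r)/(q - 7*r)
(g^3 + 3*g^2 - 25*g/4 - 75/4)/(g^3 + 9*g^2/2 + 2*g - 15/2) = (g - 5/2)/(g - 1)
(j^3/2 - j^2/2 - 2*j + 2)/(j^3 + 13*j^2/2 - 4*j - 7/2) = (j^2 - 4)/(2*j^2 + 15*j + 7)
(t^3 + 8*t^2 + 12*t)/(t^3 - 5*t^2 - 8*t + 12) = t*(t + 6)/(t^2 - 7*t + 6)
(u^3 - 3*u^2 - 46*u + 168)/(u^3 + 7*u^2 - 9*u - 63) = (u^2 - 10*u + 24)/(u^2 - 9)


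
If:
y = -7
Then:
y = -7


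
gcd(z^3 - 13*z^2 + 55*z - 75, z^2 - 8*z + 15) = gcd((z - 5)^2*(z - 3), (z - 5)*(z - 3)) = z^2 - 8*z + 15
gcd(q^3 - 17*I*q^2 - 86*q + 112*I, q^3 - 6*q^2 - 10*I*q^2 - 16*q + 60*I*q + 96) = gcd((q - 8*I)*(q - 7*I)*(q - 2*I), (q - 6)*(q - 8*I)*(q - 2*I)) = q^2 - 10*I*q - 16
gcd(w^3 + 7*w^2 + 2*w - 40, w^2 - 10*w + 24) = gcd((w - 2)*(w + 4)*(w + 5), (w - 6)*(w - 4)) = 1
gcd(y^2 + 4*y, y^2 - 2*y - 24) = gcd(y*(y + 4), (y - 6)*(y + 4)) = y + 4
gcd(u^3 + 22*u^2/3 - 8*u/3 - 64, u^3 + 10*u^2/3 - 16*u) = u^2 + 10*u/3 - 16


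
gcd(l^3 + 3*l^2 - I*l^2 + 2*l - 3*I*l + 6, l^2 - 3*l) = 1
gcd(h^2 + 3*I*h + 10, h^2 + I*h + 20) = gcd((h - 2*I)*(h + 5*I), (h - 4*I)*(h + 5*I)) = h + 5*I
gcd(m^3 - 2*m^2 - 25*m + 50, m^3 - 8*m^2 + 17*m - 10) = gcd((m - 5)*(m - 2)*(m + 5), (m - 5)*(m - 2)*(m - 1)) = m^2 - 7*m + 10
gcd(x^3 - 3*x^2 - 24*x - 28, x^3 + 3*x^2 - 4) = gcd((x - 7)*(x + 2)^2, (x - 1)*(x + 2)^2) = x^2 + 4*x + 4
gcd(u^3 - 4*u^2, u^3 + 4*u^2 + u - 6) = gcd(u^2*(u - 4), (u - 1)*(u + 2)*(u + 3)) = 1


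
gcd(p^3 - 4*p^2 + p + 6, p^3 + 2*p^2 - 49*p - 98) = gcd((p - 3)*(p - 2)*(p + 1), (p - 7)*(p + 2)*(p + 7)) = 1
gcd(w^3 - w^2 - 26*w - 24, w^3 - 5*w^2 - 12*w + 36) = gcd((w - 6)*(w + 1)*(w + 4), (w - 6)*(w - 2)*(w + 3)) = w - 6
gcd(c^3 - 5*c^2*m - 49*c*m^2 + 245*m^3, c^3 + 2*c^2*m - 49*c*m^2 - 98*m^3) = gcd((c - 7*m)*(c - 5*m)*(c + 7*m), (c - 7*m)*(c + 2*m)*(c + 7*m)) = c^2 - 49*m^2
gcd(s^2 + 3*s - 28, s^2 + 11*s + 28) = s + 7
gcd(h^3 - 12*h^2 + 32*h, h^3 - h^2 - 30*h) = h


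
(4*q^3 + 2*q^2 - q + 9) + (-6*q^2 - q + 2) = 4*q^3 - 4*q^2 - 2*q + 11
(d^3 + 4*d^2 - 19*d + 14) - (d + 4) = d^3 + 4*d^2 - 20*d + 10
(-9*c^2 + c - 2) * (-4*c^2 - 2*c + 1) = 36*c^4 + 14*c^3 - 3*c^2 + 5*c - 2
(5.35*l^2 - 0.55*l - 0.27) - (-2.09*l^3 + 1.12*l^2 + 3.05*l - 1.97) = 2.09*l^3 + 4.23*l^2 - 3.6*l + 1.7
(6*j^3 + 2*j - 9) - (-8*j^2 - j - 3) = 6*j^3 + 8*j^2 + 3*j - 6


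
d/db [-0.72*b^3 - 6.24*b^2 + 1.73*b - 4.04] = -2.16*b^2 - 12.48*b + 1.73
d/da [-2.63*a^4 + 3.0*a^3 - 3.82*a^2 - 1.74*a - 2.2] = -10.52*a^3 + 9.0*a^2 - 7.64*a - 1.74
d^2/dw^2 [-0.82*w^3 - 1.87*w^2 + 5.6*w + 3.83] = -4.92*w - 3.74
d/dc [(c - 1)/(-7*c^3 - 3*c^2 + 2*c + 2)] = (-7*c^3 - 3*c^2 + 2*c + (c - 1)*(21*c^2 + 6*c - 2) + 2)/(7*c^3 + 3*c^2 - 2*c - 2)^2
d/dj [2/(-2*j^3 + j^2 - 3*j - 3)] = 2*(6*j^2 - 2*j + 3)/(2*j^3 - j^2 + 3*j + 3)^2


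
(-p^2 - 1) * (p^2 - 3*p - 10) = -p^4 + 3*p^3 + 9*p^2 + 3*p + 10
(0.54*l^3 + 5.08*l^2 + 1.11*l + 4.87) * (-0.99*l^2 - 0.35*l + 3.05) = -0.5346*l^5 - 5.2182*l^4 - 1.2299*l^3 + 10.2842*l^2 + 1.681*l + 14.8535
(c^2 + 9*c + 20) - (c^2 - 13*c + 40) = 22*c - 20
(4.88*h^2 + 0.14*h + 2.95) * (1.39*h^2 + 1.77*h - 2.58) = 6.7832*h^4 + 8.8322*h^3 - 8.2421*h^2 + 4.8603*h - 7.611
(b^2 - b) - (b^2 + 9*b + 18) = -10*b - 18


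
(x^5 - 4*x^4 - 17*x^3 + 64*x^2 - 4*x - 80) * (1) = x^5 - 4*x^4 - 17*x^3 + 64*x^2 - 4*x - 80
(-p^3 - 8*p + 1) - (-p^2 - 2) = -p^3 + p^2 - 8*p + 3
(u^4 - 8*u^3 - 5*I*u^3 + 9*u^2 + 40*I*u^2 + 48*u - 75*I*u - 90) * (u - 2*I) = u^5 - 8*u^4 - 7*I*u^4 - u^3 + 56*I*u^3 + 128*u^2 - 93*I*u^2 - 240*u - 96*I*u + 180*I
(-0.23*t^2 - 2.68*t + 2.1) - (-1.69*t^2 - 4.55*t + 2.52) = 1.46*t^2 + 1.87*t - 0.42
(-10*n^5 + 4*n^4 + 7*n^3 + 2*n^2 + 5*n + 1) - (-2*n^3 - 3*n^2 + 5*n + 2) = -10*n^5 + 4*n^4 + 9*n^3 + 5*n^2 - 1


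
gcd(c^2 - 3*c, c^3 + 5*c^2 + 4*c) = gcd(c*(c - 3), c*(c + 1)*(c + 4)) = c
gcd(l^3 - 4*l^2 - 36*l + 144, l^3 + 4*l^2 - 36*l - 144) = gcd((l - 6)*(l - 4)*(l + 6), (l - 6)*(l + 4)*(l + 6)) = l^2 - 36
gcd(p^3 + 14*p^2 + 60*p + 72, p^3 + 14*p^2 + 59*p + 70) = p + 2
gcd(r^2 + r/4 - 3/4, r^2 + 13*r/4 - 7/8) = 1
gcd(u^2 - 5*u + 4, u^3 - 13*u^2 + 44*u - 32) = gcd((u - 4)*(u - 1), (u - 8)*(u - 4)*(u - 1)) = u^2 - 5*u + 4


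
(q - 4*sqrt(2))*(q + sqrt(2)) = q^2 - 3*sqrt(2)*q - 8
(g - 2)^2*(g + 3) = g^3 - g^2 - 8*g + 12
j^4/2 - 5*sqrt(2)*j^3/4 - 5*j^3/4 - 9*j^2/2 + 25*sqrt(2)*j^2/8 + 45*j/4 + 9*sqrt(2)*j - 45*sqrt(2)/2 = (j/2 + sqrt(2))*(j - 5/2)*(j - 3*sqrt(2))*(j - 3*sqrt(2)/2)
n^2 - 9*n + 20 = (n - 5)*(n - 4)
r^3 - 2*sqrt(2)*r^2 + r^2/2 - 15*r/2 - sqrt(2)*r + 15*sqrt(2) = (r - 5/2)*(r + 3)*(r - 2*sqrt(2))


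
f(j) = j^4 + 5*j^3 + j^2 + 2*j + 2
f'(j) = 4*j^3 + 15*j^2 + 2*j + 2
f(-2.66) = -40.29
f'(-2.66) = 27.53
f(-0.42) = 1.00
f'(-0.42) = 3.51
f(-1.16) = -4.97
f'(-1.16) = 13.62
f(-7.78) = 1356.10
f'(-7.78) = -989.28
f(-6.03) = 252.13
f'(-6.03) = -341.67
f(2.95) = 220.70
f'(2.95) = 241.13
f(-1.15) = -4.83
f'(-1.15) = 13.45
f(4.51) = 903.75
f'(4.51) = 683.06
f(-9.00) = 2981.00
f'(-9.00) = -1717.00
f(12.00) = 29546.00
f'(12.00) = 9098.00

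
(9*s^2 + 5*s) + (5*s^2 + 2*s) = 14*s^2 + 7*s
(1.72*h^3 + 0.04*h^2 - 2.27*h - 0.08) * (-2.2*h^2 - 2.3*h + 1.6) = -3.784*h^5 - 4.044*h^4 + 7.654*h^3 + 5.461*h^2 - 3.448*h - 0.128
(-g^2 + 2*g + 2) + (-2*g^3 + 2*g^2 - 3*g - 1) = -2*g^3 + g^2 - g + 1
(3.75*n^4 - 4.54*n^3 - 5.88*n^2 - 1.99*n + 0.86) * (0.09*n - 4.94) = 0.3375*n^5 - 18.9336*n^4 + 21.8984*n^3 + 28.8681*n^2 + 9.908*n - 4.2484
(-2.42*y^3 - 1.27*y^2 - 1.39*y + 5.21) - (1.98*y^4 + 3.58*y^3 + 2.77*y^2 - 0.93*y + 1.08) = -1.98*y^4 - 6.0*y^3 - 4.04*y^2 - 0.46*y + 4.13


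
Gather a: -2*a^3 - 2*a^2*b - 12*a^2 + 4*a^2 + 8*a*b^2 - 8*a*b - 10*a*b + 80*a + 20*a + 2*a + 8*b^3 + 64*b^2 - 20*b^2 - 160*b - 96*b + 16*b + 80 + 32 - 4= -2*a^3 + a^2*(-2*b - 8) + a*(8*b^2 - 18*b + 102) + 8*b^3 + 44*b^2 - 240*b + 108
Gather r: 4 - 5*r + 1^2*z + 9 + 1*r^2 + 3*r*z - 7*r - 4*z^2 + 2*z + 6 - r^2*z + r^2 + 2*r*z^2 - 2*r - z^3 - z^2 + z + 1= r^2*(2 - z) + r*(2*z^2 + 3*z - 14) - z^3 - 5*z^2 + 4*z + 20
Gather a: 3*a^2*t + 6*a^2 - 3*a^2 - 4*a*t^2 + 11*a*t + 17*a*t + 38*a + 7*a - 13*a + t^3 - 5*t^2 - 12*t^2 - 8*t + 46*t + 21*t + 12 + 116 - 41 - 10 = a^2*(3*t + 3) + a*(-4*t^2 + 28*t + 32) + t^3 - 17*t^2 + 59*t + 77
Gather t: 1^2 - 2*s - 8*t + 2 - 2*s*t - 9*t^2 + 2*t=-2*s - 9*t^2 + t*(-2*s - 6) + 3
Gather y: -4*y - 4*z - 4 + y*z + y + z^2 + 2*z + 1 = y*(z - 3) + z^2 - 2*z - 3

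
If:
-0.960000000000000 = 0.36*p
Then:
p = -2.67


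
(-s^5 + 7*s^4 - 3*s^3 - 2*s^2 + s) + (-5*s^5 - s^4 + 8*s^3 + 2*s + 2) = -6*s^5 + 6*s^4 + 5*s^3 - 2*s^2 + 3*s + 2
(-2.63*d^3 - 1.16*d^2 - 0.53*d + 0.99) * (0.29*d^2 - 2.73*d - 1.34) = -0.7627*d^5 + 6.8435*d^4 + 6.5373*d^3 + 3.2884*d^2 - 1.9925*d - 1.3266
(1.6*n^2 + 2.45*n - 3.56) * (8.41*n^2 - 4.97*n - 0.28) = 13.456*n^4 + 12.6525*n^3 - 42.5641*n^2 + 17.0072*n + 0.9968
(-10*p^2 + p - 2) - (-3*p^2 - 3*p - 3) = -7*p^2 + 4*p + 1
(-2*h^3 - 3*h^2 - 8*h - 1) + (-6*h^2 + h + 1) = -2*h^3 - 9*h^2 - 7*h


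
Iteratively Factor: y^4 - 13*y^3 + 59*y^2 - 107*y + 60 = (y - 3)*(y^3 - 10*y^2 + 29*y - 20) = (y - 3)*(y - 1)*(y^2 - 9*y + 20) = (y - 4)*(y - 3)*(y - 1)*(y - 5)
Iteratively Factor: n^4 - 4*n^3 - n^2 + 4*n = (n - 4)*(n^3 - n) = (n - 4)*(n + 1)*(n^2 - n) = (n - 4)*(n - 1)*(n + 1)*(n)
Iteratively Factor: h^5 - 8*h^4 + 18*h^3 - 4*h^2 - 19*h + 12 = (h - 1)*(h^4 - 7*h^3 + 11*h^2 + 7*h - 12) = (h - 1)^2*(h^3 - 6*h^2 + 5*h + 12) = (h - 4)*(h - 1)^2*(h^2 - 2*h - 3) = (h - 4)*(h - 3)*(h - 1)^2*(h + 1)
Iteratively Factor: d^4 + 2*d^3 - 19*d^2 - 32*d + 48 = (d - 1)*(d^3 + 3*d^2 - 16*d - 48) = (d - 1)*(d + 3)*(d^2 - 16) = (d - 1)*(d + 3)*(d + 4)*(d - 4)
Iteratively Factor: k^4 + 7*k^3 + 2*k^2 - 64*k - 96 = (k - 3)*(k^3 + 10*k^2 + 32*k + 32) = (k - 3)*(k + 4)*(k^2 + 6*k + 8) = (k - 3)*(k + 4)^2*(k + 2)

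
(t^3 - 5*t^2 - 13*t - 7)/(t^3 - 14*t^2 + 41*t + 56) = (t + 1)/(t - 8)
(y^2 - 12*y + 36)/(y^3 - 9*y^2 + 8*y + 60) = (y - 6)/(y^2 - 3*y - 10)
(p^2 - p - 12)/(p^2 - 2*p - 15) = (p - 4)/(p - 5)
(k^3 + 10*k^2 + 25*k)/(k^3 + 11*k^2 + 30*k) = (k + 5)/(k + 6)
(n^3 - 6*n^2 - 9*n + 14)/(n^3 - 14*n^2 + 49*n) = (n^2 + n - 2)/(n*(n - 7))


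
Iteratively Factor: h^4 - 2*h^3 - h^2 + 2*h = (h)*(h^3 - 2*h^2 - h + 2) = h*(h + 1)*(h^2 - 3*h + 2) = h*(h - 2)*(h + 1)*(h - 1)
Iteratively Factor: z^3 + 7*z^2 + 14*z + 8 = (z + 4)*(z^2 + 3*z + 2) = (z + 1)*(z + 4)*(z + 2)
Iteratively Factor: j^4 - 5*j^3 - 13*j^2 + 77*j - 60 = (j - 3)*(j^3 - 2*j^2 - 19*j + 20) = (j - 3)*(j + 4)*(j^2 - 6*j + 5) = (j - 5)*(j - 3)*(j + 4)*(j - 1)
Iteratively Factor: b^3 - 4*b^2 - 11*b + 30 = (b + 3)*(b^2 - 7*b + 10) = (b - 2)*(b + 3)*(b - 5)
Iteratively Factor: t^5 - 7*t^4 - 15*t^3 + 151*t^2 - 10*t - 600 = (t - 5)*(t^4 - 2*t^3 - 25*t^2 + 26*t + 120) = (t - 5)*(t + 4)*(t^3 - 6*t^2 - t + 30) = (t - 5)*(t - 3)*(t + 4)*(t^2 - 3*t - 10) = (t - 5)^2*(t - 3)*(t + 4)*(t + 2)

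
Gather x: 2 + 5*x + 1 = 5*x + 3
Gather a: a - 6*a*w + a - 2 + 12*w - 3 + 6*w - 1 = a*(2 - 6*w) + 18*w - 6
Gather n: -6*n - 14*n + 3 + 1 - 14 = -20*n - 10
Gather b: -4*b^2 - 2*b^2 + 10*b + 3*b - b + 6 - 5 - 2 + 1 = -6*b^2 + 12*b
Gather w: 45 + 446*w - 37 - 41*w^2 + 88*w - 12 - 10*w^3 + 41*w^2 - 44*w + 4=-10*w^3 + 490*w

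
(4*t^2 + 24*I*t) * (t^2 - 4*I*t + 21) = 4*t^4 + 8*I*t^3 + 180*t^2 + 504*I*t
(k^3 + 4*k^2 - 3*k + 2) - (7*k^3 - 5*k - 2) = -6*k^3 + 4*k^2 + 2*k + 4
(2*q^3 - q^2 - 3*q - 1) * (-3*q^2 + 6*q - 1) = -6*q^5 + 15*q^4 + q^3 - 14*q^2 - 3*q + 1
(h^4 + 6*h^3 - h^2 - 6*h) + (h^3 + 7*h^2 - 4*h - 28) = h^4 + 7*h^3 + 6*h^2 - 10*h - 28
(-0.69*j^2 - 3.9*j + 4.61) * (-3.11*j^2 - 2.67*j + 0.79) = 2.1459*j^4 + 13.9713*j^3 - 4.4692*j^2 - 15.3897*j + 3.6419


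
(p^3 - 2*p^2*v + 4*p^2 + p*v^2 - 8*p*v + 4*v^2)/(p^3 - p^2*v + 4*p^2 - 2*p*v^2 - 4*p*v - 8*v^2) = (p^2 - 2*p*v + v^2)/(p^2 - p*v - 2*v^2)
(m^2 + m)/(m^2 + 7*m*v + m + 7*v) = m/(m + 7*v)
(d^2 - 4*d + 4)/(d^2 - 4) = (d - 2)/(d + 2)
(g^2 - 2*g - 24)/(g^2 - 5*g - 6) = (g + 4)/(g + 1)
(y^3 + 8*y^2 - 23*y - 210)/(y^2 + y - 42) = (y^2 + y - 30)/(y - 6)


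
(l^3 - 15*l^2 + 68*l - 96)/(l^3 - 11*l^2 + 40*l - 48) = (l - 8)/(l - 4)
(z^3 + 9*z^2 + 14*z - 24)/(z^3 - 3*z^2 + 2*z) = (z^2 + 10*z + 24)/(z*(z - 2))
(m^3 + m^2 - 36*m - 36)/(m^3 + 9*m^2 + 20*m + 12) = (m - 6)/(m + 2)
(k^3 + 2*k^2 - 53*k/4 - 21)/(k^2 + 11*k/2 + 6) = k - 7/2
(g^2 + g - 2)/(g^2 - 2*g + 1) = (g + 2)/(g - 1)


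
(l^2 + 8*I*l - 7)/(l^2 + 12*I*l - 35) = (l + I)/(l + 5*I)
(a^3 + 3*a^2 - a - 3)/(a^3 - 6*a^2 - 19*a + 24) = (a + 1)/(a - 8)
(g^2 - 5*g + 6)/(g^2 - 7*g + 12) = (g - 2)/(g - 4)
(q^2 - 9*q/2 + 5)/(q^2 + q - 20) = (q^2 - 9*q/2 + 5)/(q^2 + q - 20)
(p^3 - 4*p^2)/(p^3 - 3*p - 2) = p^2*(4 - p)/(-p^3 + 3*p + 2)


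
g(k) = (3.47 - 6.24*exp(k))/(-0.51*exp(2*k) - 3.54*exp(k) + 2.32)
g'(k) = (3.47 - 6.24*exp(k))*(1.02*exp(2*k) + 3.54*exp(k))/(-0.51*exp(2*k) - 3.54*exp(k) + 2.32)^2 - 6.24*exp(k)/(-0.51*exp(2*k) - 3.54*exp(k) + 2.32)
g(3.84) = 0.23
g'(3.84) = -0.20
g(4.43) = 0.13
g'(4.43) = -0.12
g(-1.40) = 1.36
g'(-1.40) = -0.19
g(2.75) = 0.53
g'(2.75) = -0.36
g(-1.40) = 1.36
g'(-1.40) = -0.19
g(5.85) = 0.03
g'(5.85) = -0.03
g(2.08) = 0.79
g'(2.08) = -0.41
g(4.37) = 0.14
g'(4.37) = -0.13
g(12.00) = 0.00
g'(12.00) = 0.00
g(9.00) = 0.00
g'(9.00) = 0.00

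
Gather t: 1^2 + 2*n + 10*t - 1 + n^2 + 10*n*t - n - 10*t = n^2 + 10*n*t + n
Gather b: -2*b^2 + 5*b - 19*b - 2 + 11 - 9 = -2*b^2 - 14*b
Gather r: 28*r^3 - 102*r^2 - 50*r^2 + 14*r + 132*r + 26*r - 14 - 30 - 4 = 28*r^3 - 152*r^2 + 172*r - 48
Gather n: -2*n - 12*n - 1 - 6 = -14*n - 7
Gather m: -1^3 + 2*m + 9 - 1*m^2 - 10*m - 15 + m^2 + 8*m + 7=0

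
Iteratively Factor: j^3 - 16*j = (j)*(j^2 - 16) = j*(j + 4)*(j - 4)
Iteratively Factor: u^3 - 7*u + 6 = (u - 2)*(u^2 + 2*u - 3) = (u - 2)*(u - 1)*(u + 3)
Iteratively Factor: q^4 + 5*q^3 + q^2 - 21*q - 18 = (q - 2)*(q^3 + 7*q^2 + 15*q + 9) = (q - 2)*(q + 1)*(q^2 + 6*q + 9) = (q - 2)*(q + 1)*(q + 3)*(q + 3)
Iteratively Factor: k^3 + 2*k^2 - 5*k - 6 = (k + 3)*(k^2 - k - 2) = (k + 1)*(k + 3)*(k - 2)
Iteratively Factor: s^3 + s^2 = (s + 1)*(s^2) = s*(s + 1)*(s)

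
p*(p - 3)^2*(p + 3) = p^4 - 3*p^3 - 9*p^2 + 27*p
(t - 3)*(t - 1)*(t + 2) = t^3 - 2*t^2 - 5*t + 6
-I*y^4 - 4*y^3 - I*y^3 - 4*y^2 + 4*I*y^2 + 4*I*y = y*(y - 2*I)^2*(-I*y - I)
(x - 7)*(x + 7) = x^2 - 49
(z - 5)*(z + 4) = z^2 - z - 20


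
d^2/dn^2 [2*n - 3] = 0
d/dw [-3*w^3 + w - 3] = 1 - 9*w^2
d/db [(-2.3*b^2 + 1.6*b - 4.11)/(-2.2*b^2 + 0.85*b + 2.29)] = (1.565*b^2 - 28.618*b + 7.1575)/(4.84*b^4 - 3.74*b^3 - 9.3535*b^2 + 3.893*b + 5.2441)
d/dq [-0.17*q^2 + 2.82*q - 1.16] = 2.82 - 0.34*q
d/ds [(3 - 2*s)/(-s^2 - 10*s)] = 2*(-s^2 + 3*s + 15)/(s^2*(s^2 + 20*s + 100))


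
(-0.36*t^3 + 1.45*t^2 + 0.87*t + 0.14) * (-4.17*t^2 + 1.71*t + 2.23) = 1.5012*t^5 - 6.6621*t^4 - 1.9512*t^3 + 4.1374*t^2 + 2.1795*t + 0.3122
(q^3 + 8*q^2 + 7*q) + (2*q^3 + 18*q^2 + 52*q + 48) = 3*q^3 + 26*q^2 + 59*q + 48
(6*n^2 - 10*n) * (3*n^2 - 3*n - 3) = 18*n^4 - 48*n^3 + 12*n^2 + 30*n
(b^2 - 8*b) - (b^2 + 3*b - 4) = 4 - 11*b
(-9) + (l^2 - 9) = l^2 - 18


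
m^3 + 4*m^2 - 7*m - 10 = (m - 2)*(m + 1)*(m + 5)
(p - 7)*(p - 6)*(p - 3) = p^3 - 16*p^2 + 81*p - 126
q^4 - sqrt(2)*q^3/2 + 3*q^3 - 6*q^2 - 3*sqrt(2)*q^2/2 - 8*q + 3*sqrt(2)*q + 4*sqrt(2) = (q - 2)*(q + 1)*(q + 4)*(q - sqrt(2)/2)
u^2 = u^2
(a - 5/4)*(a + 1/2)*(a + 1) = a^3 + a^2/4 - 11*a/8 - 5/8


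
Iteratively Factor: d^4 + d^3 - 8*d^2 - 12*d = (d)*(d^3 + d^2 - 8*d - 12) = d*(d + 2)*(d^2 - d - 6) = d*(d + 2)^2*(d - 3)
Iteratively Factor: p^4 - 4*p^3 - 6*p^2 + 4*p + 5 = (p - 5)*(p^3 + p^2 - p - 1) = (p - 5)*(p - 1)*(p^2 + 2*p + 1) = (p - 5)*(p - 1)*(p + 1)*(p + 1)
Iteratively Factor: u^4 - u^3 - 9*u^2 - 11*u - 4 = (u + 1)*(u^3 - 2*u^2 - 7*u - 4) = (u - 4)*(u + 1)*(u^2 + 2*u + 1) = (u - 4)*(u + 1)^2*(u + 1)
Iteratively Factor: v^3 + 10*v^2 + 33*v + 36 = (v + 3)*(v^2 + 7*v + 12) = (v + 3)*(v + 4)*(v + 3)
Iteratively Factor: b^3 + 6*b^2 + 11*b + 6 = (b + 3)*(b^2 + 3*b + 2) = (b + 2)*(b + 3)*(b + 1)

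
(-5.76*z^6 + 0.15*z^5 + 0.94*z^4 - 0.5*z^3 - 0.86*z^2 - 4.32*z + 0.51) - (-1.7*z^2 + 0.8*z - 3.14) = -5.76*z^6 + 0.15*z^5 + 0.94*z^4 - 0.5*z^3 + 0.84*z^2 - 5.12*z + 3.65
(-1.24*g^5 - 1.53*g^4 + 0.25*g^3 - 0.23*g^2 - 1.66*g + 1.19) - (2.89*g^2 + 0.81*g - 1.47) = -1.24*g^5 - 1.53*g^4 + 0.25*g^3 - 3.12*g^2 - 2.47*g + 2.66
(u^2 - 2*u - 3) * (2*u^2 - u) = 2*u^4 - 5*u^3 - 4*u^2 + 3*u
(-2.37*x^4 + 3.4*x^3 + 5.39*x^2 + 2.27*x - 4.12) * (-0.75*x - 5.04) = 1.7775*x^5 + 9.3948*x^4 - 21.1785*x^3 - 28.8681*x^2 - 8.3508*x + 20.7648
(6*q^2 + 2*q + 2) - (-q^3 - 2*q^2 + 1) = q^3 + 8*q^2 + 2*q + 1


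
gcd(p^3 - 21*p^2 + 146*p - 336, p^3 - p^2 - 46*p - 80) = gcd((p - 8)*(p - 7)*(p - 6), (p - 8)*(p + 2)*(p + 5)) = p - 8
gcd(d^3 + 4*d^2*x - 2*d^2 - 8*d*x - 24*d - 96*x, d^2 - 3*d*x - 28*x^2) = d + 4*x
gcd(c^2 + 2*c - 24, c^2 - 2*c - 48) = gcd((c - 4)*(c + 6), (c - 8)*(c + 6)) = c + 6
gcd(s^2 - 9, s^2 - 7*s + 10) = 1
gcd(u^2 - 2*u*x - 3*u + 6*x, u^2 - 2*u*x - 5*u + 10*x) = -u + 2*x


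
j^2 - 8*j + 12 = (j - 6)*(j - 2)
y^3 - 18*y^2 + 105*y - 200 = (y - 8)*(y - 5)^2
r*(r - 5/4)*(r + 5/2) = r^3 + 5*r^2/4 - 25*r/8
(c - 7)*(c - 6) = c^2 - 13*c + 42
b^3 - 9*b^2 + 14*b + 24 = (b - 6)*(b - 4)*(b + 1)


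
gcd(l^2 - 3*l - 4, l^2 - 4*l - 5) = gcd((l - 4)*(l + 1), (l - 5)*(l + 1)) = l + 1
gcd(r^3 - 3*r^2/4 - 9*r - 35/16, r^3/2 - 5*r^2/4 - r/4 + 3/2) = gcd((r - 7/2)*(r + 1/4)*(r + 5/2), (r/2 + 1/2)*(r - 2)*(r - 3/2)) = 1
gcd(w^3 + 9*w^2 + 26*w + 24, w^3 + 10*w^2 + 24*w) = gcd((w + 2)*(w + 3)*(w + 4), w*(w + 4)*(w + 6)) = w + 4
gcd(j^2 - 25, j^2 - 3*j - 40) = j + 5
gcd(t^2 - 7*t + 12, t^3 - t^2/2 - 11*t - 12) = t - 4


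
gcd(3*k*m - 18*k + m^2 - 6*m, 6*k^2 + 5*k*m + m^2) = 3*k + m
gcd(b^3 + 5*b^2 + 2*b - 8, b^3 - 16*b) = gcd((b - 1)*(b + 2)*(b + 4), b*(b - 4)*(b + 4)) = b + 4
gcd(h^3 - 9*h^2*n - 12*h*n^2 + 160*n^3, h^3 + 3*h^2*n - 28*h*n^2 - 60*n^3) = h - 5*n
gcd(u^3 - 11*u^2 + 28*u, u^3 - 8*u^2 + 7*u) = u^2 - 7*u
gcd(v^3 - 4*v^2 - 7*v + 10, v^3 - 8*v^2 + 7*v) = v - 1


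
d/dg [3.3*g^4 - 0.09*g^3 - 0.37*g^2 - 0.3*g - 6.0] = 13.2*g^3 - 0.27*g^2 - 0.74*g - 0.3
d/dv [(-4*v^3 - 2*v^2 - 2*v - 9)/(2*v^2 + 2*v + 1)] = 4*(-2*v^4 - 4*v^3 - 3*v^2 + 8*v + 4)/(4*v^4 + 8*v^3 + 8*v^2 + 4*v + 1)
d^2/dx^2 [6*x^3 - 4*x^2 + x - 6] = 36*x - 8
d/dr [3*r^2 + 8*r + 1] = 6*r + 8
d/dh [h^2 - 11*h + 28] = 2*h - 11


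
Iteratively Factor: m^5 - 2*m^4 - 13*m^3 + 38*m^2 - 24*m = (m - 2)*(m^4 - 13*m^2 + 12*m) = (m - 2)*(m + 4)*(m^3 - 4*m^2 + 3*m) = (m - 2)*(m - 1)*(m + 4)*(m^2 - 3*m) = m*(m - 2)*(m - 1)*(m + 4)*(m - 3)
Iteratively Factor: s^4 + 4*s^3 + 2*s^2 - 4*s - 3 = (s + 1)*(s^3 + 3*s^2 - s - 3) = (s + 1)*(s + 3)*(s^2 - 1) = (s + 1)^2*(s + 3)*(s - 1)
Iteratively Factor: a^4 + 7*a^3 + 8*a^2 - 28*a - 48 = (a - 2)*(a^3 + 9*a^2 + 26*a + 24) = (a - 2)*(a + 2)*(a^2 + 7*a + 12) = (a - 2)*(a + 2)*(a + 4)*(a + 3)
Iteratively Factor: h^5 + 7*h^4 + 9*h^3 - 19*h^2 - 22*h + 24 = (h + 4)*(h^4 + 3*h^3 - 3*h^2 - 7*h + 6) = (h + 3)*(h + 4)*(h^3 - 3*h + 2) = (h - 1)*(h + 3)*(h + 4)*(h^2 + h - 2) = (h - 1)^2*(h + 3)*(h + 4)*(h + 2)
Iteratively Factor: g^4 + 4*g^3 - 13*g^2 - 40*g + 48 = (g + 4)*(g^3 - 13*g + 12) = (g + 4)^2*(g^2 - 4*g + 3) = (g - 3)*(g + 4)^2*(g - 1)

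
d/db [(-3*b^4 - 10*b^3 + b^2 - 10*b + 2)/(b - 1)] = (-9*b^4 - 8*b^3 + 31*b^2 - 2*b + 8)/(b^2 - 2*b + 1)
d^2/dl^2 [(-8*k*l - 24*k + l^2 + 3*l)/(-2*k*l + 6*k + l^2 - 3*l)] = 2*((2*k - 2*l + 3)^2*(8*k*l + 24*k - l^2 - 3*l) - (2*k*l - 6*k - l^2 + 3*l)^2 + (2*k*l - 6*k - l^2 + 3*l)*(8*k*l + 24*k - l^2 - 3*l + (-8*k + 2*l + 3)*(2*k - 2*l + 3)))/(2*k*l - 6*k - l^2 + 3*l)^3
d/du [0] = 0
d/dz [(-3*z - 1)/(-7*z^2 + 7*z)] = (-3*z^2 - 2*z + 1)/(7*z^2*(z^2 - 2*z + 1))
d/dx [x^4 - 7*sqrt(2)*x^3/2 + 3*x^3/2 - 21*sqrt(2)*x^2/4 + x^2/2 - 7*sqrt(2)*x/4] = 4*x^3 - 21*sqrt(2)*x^2/2 + 9*x^2/2 - 21*sqrt(2)*x/2 + x - 7*sqrt(2)/4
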